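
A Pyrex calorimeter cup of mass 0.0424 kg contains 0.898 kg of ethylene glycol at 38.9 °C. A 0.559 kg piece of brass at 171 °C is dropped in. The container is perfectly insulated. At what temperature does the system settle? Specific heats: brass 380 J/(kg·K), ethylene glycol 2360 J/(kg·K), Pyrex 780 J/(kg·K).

T_f ≈ 50.8 °C

Setting the total heat transfer to zero:
0.559·380·(T − 171) + 0.898·2360·(T − 38.9) + 0.0424·780·(T − 38.9) = 0
(212.42 + 2119.3 + 33.07) T = 212.42·171 + 2119.3·38.9 + 33.07·38.9
T = 120050/2364.8 ≈ 50.77 °C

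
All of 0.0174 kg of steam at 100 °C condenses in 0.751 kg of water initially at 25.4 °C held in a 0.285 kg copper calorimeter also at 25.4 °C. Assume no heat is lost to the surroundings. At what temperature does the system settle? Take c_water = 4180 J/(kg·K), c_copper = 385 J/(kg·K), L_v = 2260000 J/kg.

T_f ≈ 38.9 °C

Setting the total heat transfer to zero:
condense steam: −0.0174×2260000 = −39324
  condensate cools 100→T: 0.0174×4180×(T − 100) = 72.73(T − 100)
  original water: 3139.2(T − 25.4)
  cup: 109.72(T − 25.4)
3321.6 T = 39324 + 7273.2 + 82522 = 129119
T ≈ 38.87 °C (< 100 °C, so full condensation is consistent).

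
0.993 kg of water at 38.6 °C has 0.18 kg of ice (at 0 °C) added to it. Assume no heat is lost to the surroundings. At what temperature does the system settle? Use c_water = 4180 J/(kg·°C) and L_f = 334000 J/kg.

Taking heat into each body as positive, Σ m c ΔT = 0:
latent heat to melt: 0.18×334000 = 60120
  warm the meltwater: 752.4 T
  water: 4150.7(T − 38.6)
4903.1 T = 160219 − 60120 = 100099
T ≈ 20.42 °C (positive, so assuming full melt was valid).

T_f ≈ 20.4 °C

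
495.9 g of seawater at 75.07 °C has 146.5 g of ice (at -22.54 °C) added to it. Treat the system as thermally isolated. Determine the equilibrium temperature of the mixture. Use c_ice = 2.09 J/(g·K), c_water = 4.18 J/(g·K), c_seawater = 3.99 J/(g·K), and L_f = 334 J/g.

T_f ≈ 35.8 °C

Sum of m c ΔT and latent-heat terms is zero:
ice -22.54→0 °C: 146.5×2.09×22.54 = 6901.4
  latent heat to melt: 146.5×334 = 48931
  meltwater 0→T: 146.5×4.18×T = 612.37 T
  seawater cools: 495.9×3.99×(T − 75.07) = 1978.6(T − 75.07)
2591 T = 148537 − 55832 = 92704
T ≈ 35.78 °C — above 0 °C, consistent with complete melting.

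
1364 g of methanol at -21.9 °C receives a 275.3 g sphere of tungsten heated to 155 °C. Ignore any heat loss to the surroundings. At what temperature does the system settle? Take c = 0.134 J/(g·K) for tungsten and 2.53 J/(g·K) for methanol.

T_f ≈ -20.0 °C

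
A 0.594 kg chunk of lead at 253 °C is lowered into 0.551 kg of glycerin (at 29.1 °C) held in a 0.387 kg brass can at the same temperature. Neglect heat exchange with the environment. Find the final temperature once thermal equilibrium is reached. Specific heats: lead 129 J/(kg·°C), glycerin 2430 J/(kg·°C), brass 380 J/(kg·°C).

Energy conservation, ΣQ = 0:
0.594·129·(T − 253) + 0.551·2430·(T − 29.1) + 0.387·380·(T − 29.1) = 0
76.63(T − 253) + 1338.9(T − 29.1) + 147.06(T − 29.1) = 0
(76.63 + 1338.9 + 147.06) T = 76.63·253 + 1338.9·29.1 + 147.06·29.1
T = 62629 / 1562.6 = 40.1 °C

T_f ≈ 40.1 °C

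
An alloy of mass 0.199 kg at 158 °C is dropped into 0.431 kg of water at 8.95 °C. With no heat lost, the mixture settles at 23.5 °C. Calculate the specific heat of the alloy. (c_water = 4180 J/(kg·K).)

c ≈ 979 J/(kg·K)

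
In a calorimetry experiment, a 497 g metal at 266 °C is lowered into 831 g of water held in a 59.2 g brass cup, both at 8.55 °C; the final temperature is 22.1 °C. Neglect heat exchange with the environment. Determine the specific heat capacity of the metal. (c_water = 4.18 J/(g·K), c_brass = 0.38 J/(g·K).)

Taking heat into each body as positive, Σ m c ΔT = 0:
497×c×(22.1 − 266) + 831×4.18×(22.1 − 8.55) + 59.2×0.38×(22.1 − 8.55) = 0
-121218 c = -47372
c = -47372/-121218 ≈ 0.3908 J/(g·K)

c ≈ 0.391 J/(g·K)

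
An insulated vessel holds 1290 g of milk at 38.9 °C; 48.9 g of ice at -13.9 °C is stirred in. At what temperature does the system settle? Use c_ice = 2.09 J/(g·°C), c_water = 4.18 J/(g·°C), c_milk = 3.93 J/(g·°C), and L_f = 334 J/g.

T_f ≈ 34.0 °C

Sum of m c ΔT and latent-heat terms is zero:
ice -13.9→0 °C: 48.9·2.09·13.9 = 1420.6
  fusion: m_ice L_f = 48.9·334 = 16333
  warm the meltwater: 204.4 T
  milk: 5069.7(T − 38.9)
5274.1 T = 197211 − 17753 = 179458
T ≈ 34.03 °C — above 0 °C, consistent with complete melting.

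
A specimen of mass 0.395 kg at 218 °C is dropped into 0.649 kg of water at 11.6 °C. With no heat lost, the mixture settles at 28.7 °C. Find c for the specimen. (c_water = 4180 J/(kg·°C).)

c ≈ 620 J/(kg·°C)

Let T be the final temperature. ΣQ_i = 0:
0.395·c·(28.7 − 218) + 0.649·4180·(28.7 − 11.6) = 0
-74.77 c = -46389
c = -46389/-74.77 ≈ 620.4 J/(kg·°C)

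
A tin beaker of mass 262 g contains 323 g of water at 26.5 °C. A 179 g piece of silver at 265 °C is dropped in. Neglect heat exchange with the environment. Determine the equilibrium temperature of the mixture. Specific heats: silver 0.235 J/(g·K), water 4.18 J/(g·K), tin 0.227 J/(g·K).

T_f ≈ 33.4 °C

Setting the total heat transfer to zero:
179·0.235·(T − 265) + 323·4.18·(T − 26.5) + 262·0.227·(T − 26.5) = 0
42.06(T − 265) + 1350.1(T − 26.5) + 59.47(T − 26.5) = 0
1451.7 T = 48502
T = 48502/1451.7 ≈ 33.41 °C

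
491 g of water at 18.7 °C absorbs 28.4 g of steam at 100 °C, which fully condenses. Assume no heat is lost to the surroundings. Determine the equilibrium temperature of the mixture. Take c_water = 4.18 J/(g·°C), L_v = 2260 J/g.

Let T be the final temperature. ΣQ_i = 0:
steam→water at 100 °C releases m L_v = 28.4·2260 = 64184; condensed water 100 °C→T: 118.71(T − 100); original water: 2052.4(T − 18.7)
2171.1 T = 64184 + 11871 + 38380 = 114435
T ≈ 52.71 °C (< 100 °C, so full condensation is consistent).

T_f ≈ 52.7 °C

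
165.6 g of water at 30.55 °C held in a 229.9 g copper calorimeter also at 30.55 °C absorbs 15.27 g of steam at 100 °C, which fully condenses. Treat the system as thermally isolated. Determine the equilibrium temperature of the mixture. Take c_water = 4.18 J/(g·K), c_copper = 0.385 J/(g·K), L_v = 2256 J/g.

Energy conservation, ΣQ = 0:
latent heat released on condensation: 15.27·2256 = 34449
  condensate cools 100→T: 15.27·4.18·(T − 100) = 63.83(T − 100)
  water warms: 165.6·4.18·(T − 30.55) = 692.21(T − 30.55)
  copper cup: 229.9·0.385·(T − 30.55) = 88.51(T − 30.55)
844.55 T = 34449 + 6382.9 + 23851 = 64683
T ≈ 76.59 °C, under the boiling point, so the assumption holds.

T_f ≈ 76.6 °C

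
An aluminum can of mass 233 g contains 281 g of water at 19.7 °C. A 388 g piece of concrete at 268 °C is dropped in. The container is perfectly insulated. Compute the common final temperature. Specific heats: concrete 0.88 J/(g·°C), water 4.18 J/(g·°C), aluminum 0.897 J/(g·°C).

Heat gained plus heat lost sum to zero:
388*0.88*(T − 268) + 281*4.18*(T − 19.7) + 233*0.897*(T − 19.7) = 0
(341.44 + 1174.6 + 209) T = 341.44*268 + 1174.6*19.7 + 209*19.7
T ≈ 68.85 °C

T_f ≈ 68.8 °C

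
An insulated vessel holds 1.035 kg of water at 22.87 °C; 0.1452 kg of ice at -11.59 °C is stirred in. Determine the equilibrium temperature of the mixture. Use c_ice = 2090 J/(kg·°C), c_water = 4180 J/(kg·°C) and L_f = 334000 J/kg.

Energy conservation, ΣQ = 0:
warm ice to 0 °C: 0.1452×2090×(0 − (-11.59)) = 3517.2; melt ice: 0.1452×334000 = 48497; warm the meltwater: 606.94 T; water cools: 1.035×4180×(T − 22.87) = 4326.3(T − 22.87)
4933.2 T = 98942 − 52014 = 46928
T ≈ 9.51 °C — above 0 °C, consistent with complete melting.

T_f ≈ 9.5 °C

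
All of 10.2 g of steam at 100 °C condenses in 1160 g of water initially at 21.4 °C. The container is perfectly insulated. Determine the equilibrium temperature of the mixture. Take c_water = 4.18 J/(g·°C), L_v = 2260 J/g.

Energy conservation, ΣQ = 0:
steam→water at 100 °C releases m L_v = 10.2×2260 = 23052
  condensate cools 100→T: 10.2×4.18×(T − 100) = 42.64(T − 100)
  original water: 4848.8(T − 21.4)
4891.4 T = 23052 + 4263.6 + 103764 = 131080
T ≈ 26.80 °C, under the boiling point, so the assumption holds.

T_f ≈ 26.8 °C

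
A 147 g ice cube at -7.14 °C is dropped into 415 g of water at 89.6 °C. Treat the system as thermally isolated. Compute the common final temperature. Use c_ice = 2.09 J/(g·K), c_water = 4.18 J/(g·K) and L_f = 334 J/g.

T_f ≈ 44.3 °C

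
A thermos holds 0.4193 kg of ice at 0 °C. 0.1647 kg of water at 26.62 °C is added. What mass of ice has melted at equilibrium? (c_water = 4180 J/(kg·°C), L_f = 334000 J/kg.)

m_melted ≈ 0.0549 kg

Heat available from the water dropping to 0 °C: 0.1647×4180×26.62 = 18326 J.
To melt every bit of ice: 0.4193×334000 = 140046 J.
That's not enough to melt it all — equilibrium is at 0 °C with ice remaining.
m_melted×334000 = 18326  ⇒  m_melted ≈ 0.05487 kg.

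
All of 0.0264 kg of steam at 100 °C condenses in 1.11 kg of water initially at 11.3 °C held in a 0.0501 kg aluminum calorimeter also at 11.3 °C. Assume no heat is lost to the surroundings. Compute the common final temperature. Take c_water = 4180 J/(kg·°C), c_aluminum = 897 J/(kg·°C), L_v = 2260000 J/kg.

Sum of m c ΔT and latent-heat terms is zero:
steam→water at 100 °C releases m L_v = 0.0264·2260000 = 59664
  condensed water 100 °C→T: 110.35(T − 100)
  water warms: 1.11·4180·(T − 11.3) = 4639.8(T − 11.3)
  aluminum cup: 0.0501·897·(T − 11.3) = 44.94(T − 11.3)
4795.1 T = 59664 + 11035 + 52938 = 123637
T ≈ 25.78 °C (< 100 °C, so full condensation is consistent).

T_f ≈ 25.8 °C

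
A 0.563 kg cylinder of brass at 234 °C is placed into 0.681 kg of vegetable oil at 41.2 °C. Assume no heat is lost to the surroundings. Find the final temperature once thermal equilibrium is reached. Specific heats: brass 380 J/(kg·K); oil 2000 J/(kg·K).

Set heat shed by the hot body equal to heat absorbed by the cold body:
0.563×380×(234 − T) = 0.681×2000×(T − 41.2)
213.94(234 − T) = 1362(T − 41.2)
1575.9 T = 106176  ⇒  T ≈ 67.37 °C

T_f ≈ 67.4 °C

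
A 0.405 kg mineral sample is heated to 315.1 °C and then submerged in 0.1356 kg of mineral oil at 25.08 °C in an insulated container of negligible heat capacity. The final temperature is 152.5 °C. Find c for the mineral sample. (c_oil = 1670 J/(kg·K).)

c ≈ 438 J/(kg·K)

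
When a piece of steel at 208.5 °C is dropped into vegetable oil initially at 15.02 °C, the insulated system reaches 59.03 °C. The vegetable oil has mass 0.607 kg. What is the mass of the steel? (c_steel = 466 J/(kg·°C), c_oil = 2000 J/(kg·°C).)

m ≈ 0.767 kg

Let T be the final temperature. ΣQ_i = 0:
m·466·(59.03 − 208.5) + 0.607·2000·(59.03 − 15.02) = 0
-69653 m = -53428
m = -53428/-69653 ≈ 0.7671 kg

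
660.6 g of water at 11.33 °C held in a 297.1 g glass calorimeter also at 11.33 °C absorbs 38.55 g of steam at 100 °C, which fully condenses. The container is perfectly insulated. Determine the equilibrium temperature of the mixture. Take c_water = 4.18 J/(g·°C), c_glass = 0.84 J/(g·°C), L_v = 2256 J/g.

T_f ≈ 43.3 °C

Conservation of energy gives ΣQ = 0:
latent heat released on condensation: 38.55×2256 = 86969; condensed water 100 °C→T: 161.14(T − 100); water warms: 660.6×4.18×(T − 11.33) = 2761.3(T − 11.33); glass cup: 297.1×0.84×(T − 11.33) = 249.56(T − 11.33)
3172 T = 86969 + 16114 + 34113 = 137196
T ≈ 43.25 °C (< 100 °C, so full condensation is consistent).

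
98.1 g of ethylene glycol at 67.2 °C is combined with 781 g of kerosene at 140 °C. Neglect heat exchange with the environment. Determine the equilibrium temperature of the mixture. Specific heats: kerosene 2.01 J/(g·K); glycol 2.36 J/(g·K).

Setting the total heat transfer to zero:
781*2.01*(T − 140) + 98.1*2.36*(T − 67.2) = 0
1569.8(T − 140) + 231.52(T − 67.2) = 0
1801.3 T = 235331
T = 235331 / 1801.3 = 131 °C

T_f ≈ 130.6 °C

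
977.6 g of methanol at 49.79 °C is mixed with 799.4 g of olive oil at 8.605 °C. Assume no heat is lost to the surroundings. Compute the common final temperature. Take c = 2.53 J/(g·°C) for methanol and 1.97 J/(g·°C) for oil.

T_f ≈ 33.8 °C

|Q_methanol| = |Q_oil|:
977.6×2.53×(49.79 − T) = 799.4×1.97×(T − 8.605)
2473.3(49.79 − T) = 1574.8(T − 8.605)
4048.1 T = 136698  ⇒  T ≈ 33.77 °C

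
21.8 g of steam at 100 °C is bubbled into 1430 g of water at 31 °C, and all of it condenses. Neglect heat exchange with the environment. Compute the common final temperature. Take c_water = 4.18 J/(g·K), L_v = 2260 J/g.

T_f ≈ 40.2 °C

Sum of m c ΔT and latent-heat terms is zero:
steam→water at 100 °C releases m L_v = 21.8×2260 = 49268; condensate cools 100→T: 21.8×4.18×(T − 100) = 91.12(T − 100); water warms: 1430×4.18×(T − 31) = 5977.4(T − 31)
6068.5 T = 49268 + 9112.4 + 185299 = 243680
T ≈ 40.15 °C, under the boiling point, so the assumption holds.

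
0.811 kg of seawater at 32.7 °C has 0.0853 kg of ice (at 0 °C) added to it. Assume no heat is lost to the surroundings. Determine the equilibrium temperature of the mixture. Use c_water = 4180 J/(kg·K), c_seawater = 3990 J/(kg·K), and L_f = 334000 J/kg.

T_f ≈ 21.5 °C

Taking heat into each body as positive, Σ m c ΔT = 0:
latent heat to melt: 0.0853×334000 = 28490
  meltwater 0→T: 0.0853×4180×T = 356.55 T
  seawater cools: 0.811×3990×(T − 32.7) = 3235.9(T − 32.7)
3592.4 T = 105814 − 28490 = 77323
T ≈ 21.52 °C (positive, so assuming full melt was valid).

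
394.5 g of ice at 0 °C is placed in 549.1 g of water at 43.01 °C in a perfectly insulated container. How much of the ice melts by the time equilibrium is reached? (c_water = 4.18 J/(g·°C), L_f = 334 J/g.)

Cooling the water to 0 °C releases 549.1·4.18·43.01 = 98718 J.
To melt every bit of ice: 394.5·334 = 131763 J.
98718 J < 131763 J, so only part of the ice melts and the system sits at 0 °C.
m_melted·334 = 98718  ⇒  m_melted ≈ 295.6 g.

m_melted ≈ 296 g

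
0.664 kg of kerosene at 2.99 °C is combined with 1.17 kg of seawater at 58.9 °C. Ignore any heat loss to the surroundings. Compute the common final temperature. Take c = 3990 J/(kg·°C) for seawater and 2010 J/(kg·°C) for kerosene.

Set heat shed by the hot body equal to heat absorbed by the cold body:
1.17×3990×(58.9 − T) = 0.664×2010×(T − 2.99)
4668.3(58.9 − T) = 1334.6(T − 2.99)
6002.9 T = 278953  ⇒  T ≈ 46.47 °C

T_f ≈ 46.5 °C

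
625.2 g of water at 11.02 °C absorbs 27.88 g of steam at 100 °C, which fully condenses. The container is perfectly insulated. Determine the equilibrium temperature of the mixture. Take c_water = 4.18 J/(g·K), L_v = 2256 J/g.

Setting the total heat transfer to zero:
condense steam: −27.88×2256 = −62897
  condensate cools 100→T: 27.88×4.18×(T − 100) = 116.54(T − 100)
  water warms: 625.2×4.18×(T − 11.02) = 2613.3(T − 11.02)
2729.9 T = 62897 + 11654 + 28799 = 103350
T ≈ 37.86 °C, under the boiling point, so the assumption holds.

T_f ≈ 37.9 °C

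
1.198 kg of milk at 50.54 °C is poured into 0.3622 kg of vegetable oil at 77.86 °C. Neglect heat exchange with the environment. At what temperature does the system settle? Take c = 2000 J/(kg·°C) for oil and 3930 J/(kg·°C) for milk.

T_f ≈ 54.2 °C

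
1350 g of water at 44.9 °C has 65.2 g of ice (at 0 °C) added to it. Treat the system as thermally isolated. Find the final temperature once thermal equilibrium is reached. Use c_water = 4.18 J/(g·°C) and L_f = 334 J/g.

T_f ≈ 39.2 °C

Energy conservation, ΣQ = 0:
fusion: m_ice L_f = 65.2·334 = 21777; meltwater 0→T: 65.2·4.18·T = 272.54 T; water: 5643(T − 44.9)
5915.5 T = 253371 − 21777 = 231594
T ≈ 39.15 °C — above 0 °C, consistent with complete melting.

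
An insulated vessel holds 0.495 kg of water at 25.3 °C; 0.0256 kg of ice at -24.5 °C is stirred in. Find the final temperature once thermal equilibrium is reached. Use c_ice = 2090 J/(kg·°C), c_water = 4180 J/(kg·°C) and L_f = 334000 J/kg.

Energy balance with sensible and latent terms:
warm ice to 0 °C: 0.0256·2090·(0 − (-24.5)) = 1310.8
  melt ice: 0.0256·334000 = 8550.4
  warm the meltwater: 107.01 T
  water cools: 0.495·4180·(T − 25.3) = 2069.1(T − 25.3)
2176.1 T = 52348 − 9861.2 = 42487
T ≈ 19.52 °C (positive, so assuming full melt was valid).

T_f ≈ 19.5 °C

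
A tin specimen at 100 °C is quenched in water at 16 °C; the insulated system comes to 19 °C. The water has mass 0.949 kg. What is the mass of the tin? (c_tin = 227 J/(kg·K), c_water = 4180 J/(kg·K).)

m ≈ 0.647 kg

|Q_tin| = |Q_water|:
m×227×(100 − 19) = 0.949×4180×(19 − 16)
18387 m = 11900  ⇒  m ≈ 0.6472 kg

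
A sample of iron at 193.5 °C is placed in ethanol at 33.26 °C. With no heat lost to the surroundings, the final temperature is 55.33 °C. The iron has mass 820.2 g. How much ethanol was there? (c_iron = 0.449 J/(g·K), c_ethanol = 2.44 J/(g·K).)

m ≈ 945 g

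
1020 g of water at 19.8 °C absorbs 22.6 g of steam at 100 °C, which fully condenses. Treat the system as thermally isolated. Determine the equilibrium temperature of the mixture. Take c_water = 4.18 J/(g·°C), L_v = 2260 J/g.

T_f ≈ 33.3 °C

Energy conservation, ΣQ = 0:
latent heat released on condensation: 22.6×2260 = 51076; condensate cools 100→T: 22.6×4.18×(T − 100) = 94.47(T − 100); water warms: 1020×4.18×(T − 19.8) = 4263.6(T − 19.8)
4358.1 T = 51076 + 9446.8 + 84419 = 144942
T ≈ 33.26 °C, under the boiling point, so the assumption holds.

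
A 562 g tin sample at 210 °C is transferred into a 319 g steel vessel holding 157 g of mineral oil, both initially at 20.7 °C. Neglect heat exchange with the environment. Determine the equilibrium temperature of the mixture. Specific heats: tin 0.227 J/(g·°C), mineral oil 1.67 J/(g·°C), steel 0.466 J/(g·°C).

Setting the total heat transfer to zero:
562*0.227*(T − 210) + 157*1.67*(T − 20.7) + 319*0.466*(T − 20.7) = 0
538.42 T = 35295
T ≈ 65.55 °C

T_f ≈ 65.6 °C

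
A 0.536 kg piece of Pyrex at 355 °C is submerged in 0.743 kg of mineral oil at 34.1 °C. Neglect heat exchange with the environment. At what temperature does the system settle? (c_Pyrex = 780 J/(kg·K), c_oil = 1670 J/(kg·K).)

T_f is the heat-capacity-weighted average of the initial temperatures:
T_f = (418.08×355 + 1240.8×34.1) / (418.08 + 1240.8)
    = 190730 / 1658.9 ≈ 114.97 °C

T_f ≈ 115.0 °C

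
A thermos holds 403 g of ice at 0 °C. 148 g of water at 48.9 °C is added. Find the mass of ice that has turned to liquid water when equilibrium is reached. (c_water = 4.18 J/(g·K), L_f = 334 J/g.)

Cooling the water to 0 °C releases 148·4.18·48.9 = 30251 J.
Melting all 403 g of ice would need 403·334 = 134602 J.
That's not enough to melt it all — equilibrium is at 0 °C with ice remaining.
Mass melted = 30251/334 ≈ 90.57 g.

m_melted ≈ 90.6 g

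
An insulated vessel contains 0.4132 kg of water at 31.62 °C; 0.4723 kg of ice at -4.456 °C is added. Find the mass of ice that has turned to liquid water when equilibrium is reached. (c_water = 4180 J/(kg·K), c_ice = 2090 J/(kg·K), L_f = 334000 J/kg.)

m_melted ≈ 0.15 kg

Cooling the water to 0 °C releases 0.4132×4180×31.62 = 54613 J.
Warming the ice to 0 °C takes 0.4723×2090×4.456 = 4398.5 J, leaving 50215 J for melting.
To melt every bit of ice: 0.4723×334000 = 157748 J.
That's not enough to melt it all — equilibrium is at 0 °C with ice remaining.
m_melted×334000 = 50215  ⇒  m_melted ≈ 0.1503 kg.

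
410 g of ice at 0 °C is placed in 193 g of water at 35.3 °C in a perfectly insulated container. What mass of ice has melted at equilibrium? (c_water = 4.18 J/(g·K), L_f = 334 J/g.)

Water can give up m c ΔT = 193×4.18×35.3 = 28478 J before reaching 0 °C.
Melting all 410 g of ice would need 410×334 = 136940 J.
That's not enough to melt it all — equilibrium is at 0 °C with ice remaining.
m_melt = 28478 / L_f = 85.26 g.

m_melted ≈ 85.3 g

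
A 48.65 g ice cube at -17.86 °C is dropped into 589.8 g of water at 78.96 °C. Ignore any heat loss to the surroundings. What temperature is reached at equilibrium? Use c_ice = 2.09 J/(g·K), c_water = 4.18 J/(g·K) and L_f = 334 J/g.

Taking heat into each body as positive, Σ m c ΔT = 0:
ice -17.86→0 °C: 48.65·2.09·17.86 = 1816
  fusion: m_ice L_f = 48.65·334 = 16249
  meltwater 0→T: 48.65·4.18·T = 203.36 T
  water cools: 589.8·4.18·(T − 78.96) = 2465.4(T − 78.96)
2668.7 T = 194665 − 18065 = 176600
T ≈ 66.17 °C. Since T > 0 °C, the all-ice-melts assumption holds.

T_f ≈ 66.2 °C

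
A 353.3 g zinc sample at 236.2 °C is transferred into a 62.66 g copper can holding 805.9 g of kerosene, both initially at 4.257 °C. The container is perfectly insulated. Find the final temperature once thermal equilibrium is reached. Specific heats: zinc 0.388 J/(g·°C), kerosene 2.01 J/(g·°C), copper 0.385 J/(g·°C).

T_f ≈ 22.1 °C

T_f = Σ m_i c_i T_i / Σ m_i c_i:
T_f = (137.08*236.2 + 1619.9*4.257 + 24.12*4.257) / (137.08 + 1619.9 + 24.12)
    = 39377 / 1781.1 ≈ 22.11 °C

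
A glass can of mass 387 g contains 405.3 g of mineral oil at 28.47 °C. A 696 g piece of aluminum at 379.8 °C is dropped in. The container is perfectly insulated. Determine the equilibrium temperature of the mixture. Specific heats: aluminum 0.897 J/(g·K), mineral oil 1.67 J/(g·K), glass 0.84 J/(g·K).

T_f ≈ 163.3 °C

Energy conservation, ΣQ = 0:
696*0.897*(T − 379.8) + 405.3*1.67*(T − 28.47) + 387*0.84*(T − 28.47) = 0
1626.2 T = 265639
T = 265639/1626.2 ≈ 163.35 °C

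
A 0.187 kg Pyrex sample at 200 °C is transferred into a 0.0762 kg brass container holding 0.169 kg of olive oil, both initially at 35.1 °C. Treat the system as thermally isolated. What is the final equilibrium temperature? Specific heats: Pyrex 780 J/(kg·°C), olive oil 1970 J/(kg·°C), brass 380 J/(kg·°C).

Heat gained plus heat lost sum to zero:
0.187*780*(T − 200) + 0.169*1970*(T − 35.1) + 0.0762*380*(T − 35.1) = 0
145.86(T − 200) + 332.93(T − 35.1) + 28.96(T − 35.1) = 0
(145.86 + 332.93 + 28.96) T = 145.86*200 + 332.93*35.1 + 28.96*35.1
T ≈ 82.47 °C

T_f ≈ 82.5 °C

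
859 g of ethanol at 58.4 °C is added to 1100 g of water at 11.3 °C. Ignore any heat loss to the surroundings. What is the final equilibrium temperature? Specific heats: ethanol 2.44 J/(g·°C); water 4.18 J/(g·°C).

Taking heat into each body as positive, Σ m c ΔT = 0:
859·2.44·(T − 58.4) + 1100·4.18·(T − 11.3) = 0
2096(T − 58.4) + 4598(T − 11.3) = 0
(2096 + 4598) T = 2096·58.4 + 4598·11.3
T = 174361/6694 ≈ 26.05 °C

T_f ≈ 26.0 °C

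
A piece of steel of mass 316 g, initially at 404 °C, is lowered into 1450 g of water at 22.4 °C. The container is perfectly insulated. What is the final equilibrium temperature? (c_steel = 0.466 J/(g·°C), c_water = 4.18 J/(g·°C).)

T_f ≈ 31.5 °C

With ΣQ=0 the equilibrium temperature is the m·c-weighted mean:
T_f = (147.26*404 + 6061*22.4) / (147.26 + 6061)
    = 195258 / 6208.3 ≈ 31.45 °C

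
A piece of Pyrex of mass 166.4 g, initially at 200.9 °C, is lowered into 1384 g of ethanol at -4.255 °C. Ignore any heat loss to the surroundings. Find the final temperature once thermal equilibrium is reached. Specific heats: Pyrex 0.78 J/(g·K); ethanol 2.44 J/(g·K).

T_f = Σ m_i c_i T_i / Σ m_i c_i:
T_f = (129.79×200.9 + 3377×(-4.255)) / (129.79 + 3377)
    = 11706 / 3506.8 ≈ 3.34 °C

T_f ≈ 3.3 °C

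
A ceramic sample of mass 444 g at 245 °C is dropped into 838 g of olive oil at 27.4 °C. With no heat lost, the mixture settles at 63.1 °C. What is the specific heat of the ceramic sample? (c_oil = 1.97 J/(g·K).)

Setting the total heat transfer to zero:
444×c×(63.1 − 245) + 838×1.97×(63.1 − 27.4) = 0
-80764 c = -58936
c = -58936/-80764 ≈ 0.7297 J/(g·K)

c ≈ 0.73 J/(g·K)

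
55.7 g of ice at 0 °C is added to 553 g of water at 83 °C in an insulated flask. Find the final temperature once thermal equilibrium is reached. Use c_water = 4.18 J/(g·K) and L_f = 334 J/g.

Sum of m c ΔT and latent-heat terms is zero:
melt ice: 55.7×334 = 18604
  warm the meltwater: 232.83 T
  water cools: 553×4.18×(T − 83) = 2311.5(T − 83)
2544.4 T = 191858 − 18604 = 173254
T ≈ 68.09 °C. Since T > 0 °C, the all-ice-melts assumption holds.

T_f ≈ 68.1 °C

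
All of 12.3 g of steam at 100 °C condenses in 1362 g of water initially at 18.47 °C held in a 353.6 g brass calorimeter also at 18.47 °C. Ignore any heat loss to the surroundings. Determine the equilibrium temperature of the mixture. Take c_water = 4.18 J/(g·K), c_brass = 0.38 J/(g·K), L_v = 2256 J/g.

T_f ≈ 23.9 °C

Net heat exchanged in the isolated system is zero:
steam→water at 100 °C releases m L_v = 12.3×2256 = 27749
  condensate cools 100→T: 12.3×4.18×(T − 100) = 51.41(T − 100)
  original water: 5693.2(T − 18.47)
  brass cup: 353.6×0.38×(T − 18.47) = 134.37(T − 18.47)
5878.9 T = 27749 + 5141.4 + 107634 = 140525
T ≈ 23.90 °C — below 100 °C, confirming all the steam condensed.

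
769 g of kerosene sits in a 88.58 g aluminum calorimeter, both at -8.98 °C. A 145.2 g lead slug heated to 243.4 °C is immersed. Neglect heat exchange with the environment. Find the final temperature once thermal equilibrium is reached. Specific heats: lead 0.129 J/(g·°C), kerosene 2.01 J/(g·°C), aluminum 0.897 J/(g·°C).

Setting the total heat transfer to zero:
145.2·0.129·(T − 243.4) + 769·2.01·(T − (-8.98)) + 88.58·0.897·(T − (-8.98)) = 0
(18.73 + 1545.7 + 79.46) T = 18.73·243.4 + 1545.7·(-8.98) + 79.46·(-8.98)
T = -10035 / 1643.9 = -6.1 °C

T_f ≈ -6.1 °C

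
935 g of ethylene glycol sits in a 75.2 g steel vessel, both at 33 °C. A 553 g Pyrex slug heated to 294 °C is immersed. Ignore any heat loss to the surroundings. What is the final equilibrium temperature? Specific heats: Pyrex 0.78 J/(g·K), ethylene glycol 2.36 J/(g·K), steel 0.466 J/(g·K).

T_f ≈ 75.1 °C

Setting the total heat transfer to zero:
553×0.78×(T − 294) + 935×2.36×(T − 33) + 75.2×0.466×(T − 33) = 0
(431.34 + 2206.6 + 35.04) T = 431.34×294 + 2206.6×33 + 35.04×33
T ≈ 75.12 °C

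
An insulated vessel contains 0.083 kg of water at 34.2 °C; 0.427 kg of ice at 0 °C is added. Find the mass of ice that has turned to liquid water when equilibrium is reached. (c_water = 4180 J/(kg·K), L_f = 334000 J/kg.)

m_melted ≈ 0.0355 kg

Cooling the water to 0 °C releases 0.083×4180×34.2 = 11865 J.
To melt every bit of ice: 0.427×334000 = 142618 J.
Since 11865 < 142618 J, not all the ice melts; equilibrium is at 0 °C.
m_melted×334000 = 11865  ⇒  m_melted ≈ 0.03552 kg.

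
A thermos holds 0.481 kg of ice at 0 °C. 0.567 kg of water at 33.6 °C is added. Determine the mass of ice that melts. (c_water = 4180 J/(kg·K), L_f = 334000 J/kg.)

Cooling the water to 0 °C releases 0.567×4180×33.6 = 79634 J.
Fully melting the ice requires m_ice L_f = 0.481×334000 = 160654 J.
79634 J < 160654 J, so only part of the ice melts and the system sits at 0 °C.
m_melt = 79634 / L_f = 0.2384 kg.

m_melted ≈ 0.238 kg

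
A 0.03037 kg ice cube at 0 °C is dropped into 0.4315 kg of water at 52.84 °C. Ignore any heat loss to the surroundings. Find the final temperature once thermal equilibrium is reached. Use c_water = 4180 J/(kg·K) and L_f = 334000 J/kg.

T_f ≈ 44.1 °C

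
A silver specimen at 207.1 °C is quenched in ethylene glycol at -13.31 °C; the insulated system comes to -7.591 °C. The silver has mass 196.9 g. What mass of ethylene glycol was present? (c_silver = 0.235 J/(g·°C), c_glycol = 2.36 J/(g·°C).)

m ≈ 736 g

Heat lost by the silver = heat gained by the glycol:
196.9·0.235·(207.1 − -7.591) = m·2.36·(-7.591 − (-13.31))
13.5 m = 9934.1  ⇒  m ≈ 736 g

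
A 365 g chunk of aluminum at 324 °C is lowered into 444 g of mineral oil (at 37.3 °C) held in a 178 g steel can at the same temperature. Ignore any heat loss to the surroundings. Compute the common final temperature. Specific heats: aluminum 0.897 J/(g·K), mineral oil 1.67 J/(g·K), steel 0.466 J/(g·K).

T_f ≈ 118.8 °C

Setting the total heat transfer to zero:
365×0.897×(T − 324) + 444×1.67×(T − 37.3) + 178×0.466×(T − 37.3) = 0
327.41(T − 324) + 741.48(T − 37.3) + 82.95(T − 37.3) = 0
1151.8 T = 136830
T = 136830/1151.8 ≈ 118.79 °C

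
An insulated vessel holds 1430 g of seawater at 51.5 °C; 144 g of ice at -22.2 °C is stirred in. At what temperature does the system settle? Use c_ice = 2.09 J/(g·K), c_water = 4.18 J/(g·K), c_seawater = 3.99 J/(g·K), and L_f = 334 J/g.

T_f ≈ 37.9 °C

Setting the total heat transfer to zero:
ice -22.2→0 °C: 144×2.09×22.2 = 6681.3; latent heat to melt: 144×334 = 48096; warm the meltwater: 601.92 T; seawater: 5705.7(T − 51.5)
6307.6 T = 293844 − 54777 = 239066
T ≈ 37.90 °C (positive, so assuming full melt was valid).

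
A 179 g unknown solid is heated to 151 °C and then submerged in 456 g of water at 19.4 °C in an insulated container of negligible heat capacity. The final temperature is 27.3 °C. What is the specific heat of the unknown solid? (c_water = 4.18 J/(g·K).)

c ≈ 0.68 J/(g·K)

Net heat exchanged in the isolated system is zero:
179×c×(27.3 − 151) + 456×4.18×(27.3 − 19.4) = 0
-22142 c = -15058
c = -15058/-22142 ≈ 0.6801 J/(g·K)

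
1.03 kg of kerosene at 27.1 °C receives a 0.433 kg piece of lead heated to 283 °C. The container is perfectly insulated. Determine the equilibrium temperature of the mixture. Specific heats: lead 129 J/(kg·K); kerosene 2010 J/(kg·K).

T_f ≈ 33.8 °C

|Q_lead| = |Q_kerosene|:
0.433·129·(283 − T) = 1.03·2010·(T − 27.1)
55.86(283 − T) = 2070.3(T − 27.1)
2126.2 T = 71913  ⇒  T ≈ 33.82 °C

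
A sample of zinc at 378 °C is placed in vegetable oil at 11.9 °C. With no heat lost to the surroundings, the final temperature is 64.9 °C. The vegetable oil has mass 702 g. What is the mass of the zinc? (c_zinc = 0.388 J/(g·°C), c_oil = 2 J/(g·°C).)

m ≈ 613 g

Heat lost by the zinc = heat gained by the oil:
m×0.388×(378 − 64.9) = 702×2×(64.9 − 11.9)
121.48 m = 74412  ⇒  m ≈ 612.5 g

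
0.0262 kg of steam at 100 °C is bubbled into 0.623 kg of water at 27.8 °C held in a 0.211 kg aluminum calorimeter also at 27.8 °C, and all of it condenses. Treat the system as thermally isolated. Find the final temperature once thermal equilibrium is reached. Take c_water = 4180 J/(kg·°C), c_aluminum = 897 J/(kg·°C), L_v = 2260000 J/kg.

T_f ≈ 50.9 °C

Energy conservation, ΣQ = 0:
latent heat released on condensation: 0.0262×2260000 = 59212
  condensate cools 100→T: 0.0262×4180×(T − 100) = 109.52(T − 100)
  water warms: 0.623×4180×(T − 27.8) = 2604.1(T − 27.8)
  cup: 189.27(T − 27.8)
2902.9 T = 59212 + 10952 + 77657 = 147820
T ≈ 50.92 °C, under the boiling point, so the assumption holds.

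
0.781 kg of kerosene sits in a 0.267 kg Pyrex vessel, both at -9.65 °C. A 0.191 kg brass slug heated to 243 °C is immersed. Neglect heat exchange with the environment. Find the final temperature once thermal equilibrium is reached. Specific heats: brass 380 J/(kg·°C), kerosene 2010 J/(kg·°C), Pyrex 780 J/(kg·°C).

T_f ≈ 0.3 °C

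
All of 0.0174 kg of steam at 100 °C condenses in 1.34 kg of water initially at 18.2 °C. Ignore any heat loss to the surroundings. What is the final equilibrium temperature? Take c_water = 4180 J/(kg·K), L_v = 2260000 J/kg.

T_f ≈ 26.2 °C

Let T be the final temperature. ΣQ_i = 0:
latent heat released on condensation: 0.0174×2260000 = 39324
  condensed water 100 °C→T: 72.73(T − 100)
  water warms: 1.34×4180×(T − 18.2) = 5601.2(T − 18.2)
5673.9 T = 39324 + 7273.2 + 101942 = 148539
T ≈ 26.18 °C — below 100 °C, confirming all the steam condensed.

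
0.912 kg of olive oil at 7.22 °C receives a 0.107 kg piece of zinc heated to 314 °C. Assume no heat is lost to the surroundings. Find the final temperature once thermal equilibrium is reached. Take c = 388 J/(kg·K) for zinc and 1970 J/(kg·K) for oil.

Let T be the final temperature. ΣQ_i = 0:
0.107*388*(T − 314) + 0.912*1970*(T − 7.22) = 0
(41.52 + 1796.6) T = 41.52*314 + 1796.6*7.22
T = 26008/1838.2 ≈ 14.15 °C

T_f ≈ 14.1 °C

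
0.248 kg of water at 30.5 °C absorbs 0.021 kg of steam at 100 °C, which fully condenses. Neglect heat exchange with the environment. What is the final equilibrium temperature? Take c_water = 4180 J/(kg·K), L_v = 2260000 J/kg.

T_f ≈ 78.1 °C

Sum of m c ΔT and latent-heat terms is zero:
condense steam: −0.021×2260000 = −47460
  condensed water 100 °C→T: 87.78(T − 100)
  original water: 1036.6(T − 30.5)
1124.4 T = 47460 + 8778 + 31618 = 87856
T ≈ 78.13 °C (< 100 °C, so full condensation is consistent).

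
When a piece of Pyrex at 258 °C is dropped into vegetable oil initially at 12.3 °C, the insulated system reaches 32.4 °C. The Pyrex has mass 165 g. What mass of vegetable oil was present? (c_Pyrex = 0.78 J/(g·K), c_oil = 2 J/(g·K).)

m ≈ 722 g

|Q_Pyrex| = |Q_oil|:
165×0.78×(258 − 32.4) = m×2×(32.4 − 12.3)
40.2 m = 29035  ⇒  m ≈ 722.3 g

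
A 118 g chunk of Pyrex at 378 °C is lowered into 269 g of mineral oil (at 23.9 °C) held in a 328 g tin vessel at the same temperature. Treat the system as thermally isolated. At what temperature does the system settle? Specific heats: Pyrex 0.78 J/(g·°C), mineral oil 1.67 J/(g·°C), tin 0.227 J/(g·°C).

Conservation of energy gives ΣQ = 0:
118·0.78·(T − 378) + 269·1.67·(T − 23.9) + 328·0.227·(T − 23.9) = 0
(92.04 + 449.23 + 74.46) T = 92.04·378 + 449.23·23.9 + 74.46·23.9
T = 47307/615.73 ≈ 76.83 °C

T_f ≈ 76.8 °C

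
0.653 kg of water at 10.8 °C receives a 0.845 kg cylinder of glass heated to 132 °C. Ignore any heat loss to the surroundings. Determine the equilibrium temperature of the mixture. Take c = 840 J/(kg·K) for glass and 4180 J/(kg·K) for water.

Net heat exchanged in the isolated system is zero:
0.845*840*(T − 132) + 0.653*4180*(T − 10.8) = 0
709.8(T − 132) + 2729.5(T − 10.8) = 0
(709.8 + 2729.5) T = 709.8*132 + 2729.5*10.8
T ≈ 35.81 °C

T_f ≈ 35.8 °C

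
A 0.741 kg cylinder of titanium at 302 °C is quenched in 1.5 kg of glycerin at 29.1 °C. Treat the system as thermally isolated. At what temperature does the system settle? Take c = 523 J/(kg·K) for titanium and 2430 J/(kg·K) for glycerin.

T_f ≈ 55.3 °C

Heat gained plus heat lost sum to zero:
0.741*523*(T − 302) + 1.5*2430*(T − 29.1) = 0
387.54(T − 302) + 3645(T − 29.1) = 0
4032.5 T = 223107
T = 223107 / 4032.5 = 55.3 °C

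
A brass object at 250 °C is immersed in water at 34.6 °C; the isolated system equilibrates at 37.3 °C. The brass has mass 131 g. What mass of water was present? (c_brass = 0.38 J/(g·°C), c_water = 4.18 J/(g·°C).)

m ≈ 938 g

|Q_brass| = |Q_water|:
131×0.38×(250 − 37.3) = m×4.18×(37.3 − 34.6)
11.29 m = 10588  ⇒  m ≈ 938.2 g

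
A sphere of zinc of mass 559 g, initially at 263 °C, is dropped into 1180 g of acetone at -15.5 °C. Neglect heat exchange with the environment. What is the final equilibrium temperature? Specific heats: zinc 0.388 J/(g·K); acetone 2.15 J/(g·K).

T_f ≈ 6.4 °C

Set heat shed by the hot body equal to heat absorbed by the cold body:
559*0.388*(263 − T) = 1180*2.15*(T − (-15.5))
216.89(263 − T) = 2537(T − (-15.5))
2753.9 T = 17719  ⇒  T ≈ 6.43 °C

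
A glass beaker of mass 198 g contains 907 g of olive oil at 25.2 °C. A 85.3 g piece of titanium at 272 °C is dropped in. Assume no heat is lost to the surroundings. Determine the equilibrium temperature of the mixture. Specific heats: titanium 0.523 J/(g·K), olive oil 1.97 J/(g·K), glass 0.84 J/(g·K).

T_f ≈ 30.7 °C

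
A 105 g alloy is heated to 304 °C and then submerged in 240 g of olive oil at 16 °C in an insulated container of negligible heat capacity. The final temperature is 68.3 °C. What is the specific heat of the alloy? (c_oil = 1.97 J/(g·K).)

c ≈ 0.999 J/(g·K)

Conservation of energy gives ΣQ = 0:
105·c·(68.3 − 304) + 240·1.97·(68.3 − 16) = 0
-24748 c = -24727
c = -24727/-24748 ≈ 0.9991 J/(g·K)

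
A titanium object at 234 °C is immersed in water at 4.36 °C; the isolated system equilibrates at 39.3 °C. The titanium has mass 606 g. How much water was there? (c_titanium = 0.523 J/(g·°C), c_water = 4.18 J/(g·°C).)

m ≈ 423 g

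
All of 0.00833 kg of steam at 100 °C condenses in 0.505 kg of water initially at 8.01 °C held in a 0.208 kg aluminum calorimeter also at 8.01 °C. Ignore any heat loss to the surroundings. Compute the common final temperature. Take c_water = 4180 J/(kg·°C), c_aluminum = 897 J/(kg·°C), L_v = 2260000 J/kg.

Conservation of energy gives ΣQ = 0:
steam→water at 100 °C releases m L_v = 0.00833×2260000 = 18826
  condensate cools 100→T: 0.00833×4180×(T − 100) = 34.82(T − 100)
  original water: 2110.9(T − 8.01)
  cup: 186.58(T − 8.01)
2332.3 T = 18826 + 3481.9 + 18403 = 40711
T ≈ 17.46 °C — below 100 °C, confirming all the steam condensed.

T_f ≈ 17.5 °C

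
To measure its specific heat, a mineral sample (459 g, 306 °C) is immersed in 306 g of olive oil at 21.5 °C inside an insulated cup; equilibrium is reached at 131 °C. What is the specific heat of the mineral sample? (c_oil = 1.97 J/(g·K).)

m_s c (T_s − T_f) = m_oil c_oil (T_f − T_0):
459×c×(306 − 131) = 306×1.97×(131 − 21.5)
80325 c = 66009  ⇒  c ≈ 0.8218 J/(g·K)

c ≈ 0.822 J/(g·K)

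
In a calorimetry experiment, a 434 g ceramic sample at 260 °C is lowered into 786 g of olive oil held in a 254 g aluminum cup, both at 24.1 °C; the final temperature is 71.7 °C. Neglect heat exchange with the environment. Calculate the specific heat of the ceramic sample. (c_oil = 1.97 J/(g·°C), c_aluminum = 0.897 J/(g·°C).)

Taking heat into each body as positive, Σ m c ΔT = 0:
434×c×(71.7 − 260) + 786×1.97×(71.7 − 24.1) + 254×0.897×(71.7 − 24.1) = 0
-81722 c = -84550
c = -84550/-81722 ≈ 1.035 J/(g·°C)

c ≈ 1.03 J/(g·°C)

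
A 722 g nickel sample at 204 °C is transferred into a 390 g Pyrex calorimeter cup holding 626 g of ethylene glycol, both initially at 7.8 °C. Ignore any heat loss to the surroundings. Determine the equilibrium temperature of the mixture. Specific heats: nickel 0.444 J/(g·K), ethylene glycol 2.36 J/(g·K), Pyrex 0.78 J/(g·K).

Net heat exchanged in the isolated system is zero:
722×0.444×(T − 204) + 626×2.36×(T − 7.8) + 390×0.78×(T − 7.8) = 0
(320.57 + 1477.4 + 304.2) T = 320.57×204 + 1477.4×7.8 + 304.2×7.8
T = 79292 / 2102.1 = 37.7 °C

T_f ≈ 37.7 °C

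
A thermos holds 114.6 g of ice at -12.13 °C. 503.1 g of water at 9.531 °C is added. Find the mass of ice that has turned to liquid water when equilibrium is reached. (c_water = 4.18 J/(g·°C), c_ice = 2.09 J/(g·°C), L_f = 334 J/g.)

Heat available from the water dropping to 0 °C: 503.1·4.18·9.531 = 20043 J.
Warming the ice to 0 °C takes 114.6·2.09·12.13 = 2905.3 J, leaving 17138 J for melting.
Fully melting the ice requires m_ice L_f = 114.6·334 = 38276 J.
17138 J < 38276 J, so only part of the ice melts and the system sits at 0 °C.
m_melted·334 = 17138  ⇒  m_melted ≈ 51.31 g.

m_melted ≈ 51.3 g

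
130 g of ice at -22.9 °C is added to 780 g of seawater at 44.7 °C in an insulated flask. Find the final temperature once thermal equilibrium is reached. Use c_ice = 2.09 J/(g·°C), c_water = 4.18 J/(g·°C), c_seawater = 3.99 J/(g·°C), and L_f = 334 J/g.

Net heat exchanged in the isolated system is zero:
warm ice to 0 °C: 130·2.09·(0 − (-22.9)) = 6221.9
  melt ice: 130·334 = 43420
  warm the meltwater: 543.4 T
  seawater cools: 780·3.99·(T − 44.7) = 3112.2(T − 44.7)
3655.6 T = 139115 − 49642 = 89473
T ≈ 24.48 °C. Since T > 0 °C, the all-ice-melts assumption holds.

T_f ≈ 24.5 °C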